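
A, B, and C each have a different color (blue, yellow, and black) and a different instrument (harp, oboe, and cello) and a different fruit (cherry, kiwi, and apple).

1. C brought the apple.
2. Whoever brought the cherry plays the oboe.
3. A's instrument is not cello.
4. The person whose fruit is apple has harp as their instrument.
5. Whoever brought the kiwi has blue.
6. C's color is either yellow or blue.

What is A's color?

black

With clues 1–5, blue is impossible for A's color.
With clues 1–6, yellow is impossible for A's color.
That leaves black.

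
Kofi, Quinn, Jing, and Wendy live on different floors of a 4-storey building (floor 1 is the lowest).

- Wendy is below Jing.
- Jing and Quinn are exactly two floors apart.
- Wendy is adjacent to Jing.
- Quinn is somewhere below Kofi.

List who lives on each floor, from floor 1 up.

From clue 1: Jing is in {2,3,4}.
From clues 1–2: Kofi is in {1,3,4}.
From clues 1–4: Quinn → floor 1, Wendy → floor 2, Jing → floor 3, Kofi → floor 4.

Quinn, Wendy, Jing, Kofi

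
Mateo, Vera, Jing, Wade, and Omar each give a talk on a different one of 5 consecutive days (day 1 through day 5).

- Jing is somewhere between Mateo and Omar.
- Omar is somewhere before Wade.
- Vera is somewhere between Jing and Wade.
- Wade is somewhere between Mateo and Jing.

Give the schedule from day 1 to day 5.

From clue 1: Jing is in {2,3,4}.
From clues 1–3: Vera is in {3,4}.
From clues 1–4: Omar → day 1, Jing → day 2, Vera → day 3, Wade → day 4, Mateo → day 5.

Omar, Jing, Vera, Wade, Mateo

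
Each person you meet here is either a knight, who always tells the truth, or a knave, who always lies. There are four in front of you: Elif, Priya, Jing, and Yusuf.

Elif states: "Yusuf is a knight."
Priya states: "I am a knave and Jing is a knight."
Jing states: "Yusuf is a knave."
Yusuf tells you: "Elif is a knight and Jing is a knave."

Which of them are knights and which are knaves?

Elif: knight, Priya: knave, Jing: knave, Yusuf: knight

Consider Elif. Suppose Elif is a knave.
Then no assignment of the remaining roles makes every statement match its speaker's type — contradiction.
So Elif is a knight.
Consider Priya. Suppose Priya is a knight.
Then Priya's own statement would have to be true, but it can't be — contradiction.
So Priya is a knave.
Consider Jing. Suppose Jing is a knight.
Then Priya's statement comes out true, contradicting Priya being a knave.
So Jing is a knave.
With that fixed, Yusuf's statement is true, so Yusuf is a knight.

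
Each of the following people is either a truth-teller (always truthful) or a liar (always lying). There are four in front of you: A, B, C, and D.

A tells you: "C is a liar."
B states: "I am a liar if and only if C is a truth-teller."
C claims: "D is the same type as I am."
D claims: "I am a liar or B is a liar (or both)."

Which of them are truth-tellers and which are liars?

A: truth-teller, B: liar, C: liar, D: truth-teller

Consider A. Suppose A is a liar.
Then no assignment of the remaining roles makes every statement match its speaker's type — contradiction.
So A is a truth-teller.
Consider B. Suppose B is a truth-teller.
Then whichever role D has, D's statement has the wrong truth value — contradiction.
So B is a liar.
With that fixed, D's statement is true, so D is a truth-teller.
Consider C. Suppose C is a truth-teller.
Then A's statement comes out false, contradicting A being a truth-teller.
So C is a liar.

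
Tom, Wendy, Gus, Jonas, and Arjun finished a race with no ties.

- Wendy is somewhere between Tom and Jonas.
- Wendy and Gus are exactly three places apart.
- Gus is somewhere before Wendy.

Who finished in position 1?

Gus

With clue 1, Wendy is ruled out for place 1.
With clues 1–2, Arjun is ruled out for place 1.
With clues 1–3, Jonas and Tom are ruled out for place 1.
So place 1 is Gus.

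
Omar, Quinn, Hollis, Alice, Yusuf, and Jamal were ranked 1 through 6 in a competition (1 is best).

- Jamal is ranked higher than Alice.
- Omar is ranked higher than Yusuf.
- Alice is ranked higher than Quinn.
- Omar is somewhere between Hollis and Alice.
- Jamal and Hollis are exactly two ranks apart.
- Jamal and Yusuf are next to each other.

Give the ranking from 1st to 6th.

From clue 1: Alice is in {2,3,4,5,6}.
From clues 1–2: Omar is in {1,2,3,4,5}.
From clues 1–3: Quinn is in {3,4,5,6}.
From clues 1–4: Omar is in {2,3,4}.
From clues 1–5: Hollis → rank 1, Omar → rank 2, Jamal → rank 3.
From clues 1–6: Yusuf → rank 4, Alice → rank 5, Quinn → rank 6.

Hollis, Omar, Jamal, Yusuf, Alice, Quinn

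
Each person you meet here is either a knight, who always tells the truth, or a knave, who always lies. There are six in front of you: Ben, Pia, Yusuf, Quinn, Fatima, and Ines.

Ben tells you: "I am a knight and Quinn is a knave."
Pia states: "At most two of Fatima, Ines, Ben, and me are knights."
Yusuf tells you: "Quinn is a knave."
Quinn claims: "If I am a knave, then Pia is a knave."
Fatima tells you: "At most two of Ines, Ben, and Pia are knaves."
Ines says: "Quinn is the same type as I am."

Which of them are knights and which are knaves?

Ben: knave, Pia: knight, Yusuf: knave, Quinn: knight, Fatima: knight, Ines: knave

Consider Ben. Suppose Ben is a knight.
Then no assignment of the remaining roles makes every statement match its speaker's type — contradiction.
So Ben is a knave.
Consider Pia. Suppose Pia is a knave.
Then Pia's own statement would have to be false, but it can't be — contradiction.
So Pia is a knight.
With that fixed, Fatima's statement is true, so Fatima is a knight.
Consider Yusuf. Suppose Yusuf is a knight.
Then no assignment of the remaining roles makes every statement match its speaker's type — contradiction.
So Yusuf is a knave.
Consider Quinn. Suppose Quinn is a knave.
Then Yusuf's statement comes out true, contradicting Yusuf being a knave.
So Quinn is a knight.
Consider Ines. Suppose Ines is a knight.
Then Pia's statement comes out false, contradicting Pia being a knight.
So Ines is a knave.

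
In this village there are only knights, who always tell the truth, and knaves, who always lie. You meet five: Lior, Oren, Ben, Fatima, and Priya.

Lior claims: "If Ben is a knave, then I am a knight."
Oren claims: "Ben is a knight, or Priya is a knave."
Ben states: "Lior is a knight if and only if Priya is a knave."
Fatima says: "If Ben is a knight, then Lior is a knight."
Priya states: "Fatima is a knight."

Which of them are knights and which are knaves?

Lior: knight, Oren: knave, Ben: knave, Fatima: knight, Priya: knight

Consider Lior. Suppose Lior is a knave.
Then no assignment of the remaining roles makes every statement match its speaker's type — contradiction.
So Lior is a knight.
With that fixed, Fatima's statement is true, so Fatima is a knight.
With that fixed, Priya's statement is true, so Priya is a knight.
With that fixed, Ben's statement is false, so Ben is a knave.
With that fixed, Oren's statement is false, so Oren is a knave.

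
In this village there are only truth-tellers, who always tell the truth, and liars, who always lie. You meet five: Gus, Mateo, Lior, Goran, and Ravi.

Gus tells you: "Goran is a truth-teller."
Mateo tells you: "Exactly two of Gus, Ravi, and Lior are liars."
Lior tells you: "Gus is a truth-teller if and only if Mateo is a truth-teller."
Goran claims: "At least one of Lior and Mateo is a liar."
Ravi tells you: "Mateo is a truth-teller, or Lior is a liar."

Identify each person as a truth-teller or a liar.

Gus: truth-teller, Mateo: liar, Lior: liar, Goran: truth-teller, Ravi: truth-teller

Consider Gus. Suppose Gus is a liar.
Then no assignment of the remaining roles makes every statement match its speaker's type — contradiction.
So Gus is a truth-teller.
Consider Mateo. Suppose Mateo is a truth-teller.
Then no assignment of the remaining roles makes every statement match its speaker's type — contradiction.
So Mateo is a liar.
With that fixed, Lior's statement is false, so Lior is a liar.
With that fixed, Goran's statement is true, so Goran is a truth-teller.
With that fixed, Ravi's statement is true, so Ravi is a truth-teller.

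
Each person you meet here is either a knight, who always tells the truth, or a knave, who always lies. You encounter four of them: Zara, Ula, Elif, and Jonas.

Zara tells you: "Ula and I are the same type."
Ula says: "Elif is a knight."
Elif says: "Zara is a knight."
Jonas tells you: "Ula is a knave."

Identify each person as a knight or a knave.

Consider Zara. Suppose Zara is a knave.
Then no assignment of the remaining roles makes every statement match its speaker's type — contradiction.
So Zara is a knight.
With that fixed, Elif's statement is true, so Elif is a knight.
With that fixed, Ula's statement is true, so Ula is a knight.
With that fixed, Jonas's statement is false, so Jonas is a knave.

Zara: knight, Ula: knight, Elif: knight, Jonas: knave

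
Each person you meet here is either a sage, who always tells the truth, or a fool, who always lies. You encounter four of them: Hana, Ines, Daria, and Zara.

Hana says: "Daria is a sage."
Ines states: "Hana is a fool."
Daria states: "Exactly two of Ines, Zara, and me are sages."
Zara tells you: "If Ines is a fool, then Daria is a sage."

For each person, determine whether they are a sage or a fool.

Hana: sage, Ines: fool, Daria: sage, Zara: sage

Consider Hana. Suppose Hana is a fool.
Then no assignment of the remaining roles makes every statement match its speaker's type — contradiction.
So Hana is a sage.
With that fixed, Ines's statement is false, so Ines is a fool.
Consider Daria. Suppose Daria is a fool.
Then Hana's statement comes out false, contradicting Hana being a sage.
So Daria is a sage.
With that fixed, Zara's statement is true, so Zara is a sage.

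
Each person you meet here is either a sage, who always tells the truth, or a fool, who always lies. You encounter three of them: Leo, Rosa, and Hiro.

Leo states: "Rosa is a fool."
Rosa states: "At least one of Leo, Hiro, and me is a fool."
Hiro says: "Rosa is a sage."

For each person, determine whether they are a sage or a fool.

Leo: fool, Rosa: sage, Hiro: sage

Consider Leo. Suppose Leo is a sage.
Then no assignment of the remaining roles makes every statement match its speaker's type — contradiction.
So Leo is a fool.
With that fixed, Rosa's statement is true, so Rosa is a sage.
With that fixed, Hiro's statement is true, so Hiro is a sage.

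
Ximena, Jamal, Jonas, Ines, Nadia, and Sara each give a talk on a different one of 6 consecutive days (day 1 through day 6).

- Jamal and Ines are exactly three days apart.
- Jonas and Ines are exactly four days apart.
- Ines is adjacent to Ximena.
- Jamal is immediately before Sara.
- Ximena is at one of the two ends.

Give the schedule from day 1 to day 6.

From clues 1–2: Jamal is in {2,3,4,5}.
From clues 1–4: Jamal is in {2,3}.
From clues 1–5: Jonas → day 1, Jamal → day 2, Sara → day 3, Nadia → day 4, Ines → day 5, Ximena → day 6.

Jonas, Jamal, Sara, Nadia, Ines, Ximena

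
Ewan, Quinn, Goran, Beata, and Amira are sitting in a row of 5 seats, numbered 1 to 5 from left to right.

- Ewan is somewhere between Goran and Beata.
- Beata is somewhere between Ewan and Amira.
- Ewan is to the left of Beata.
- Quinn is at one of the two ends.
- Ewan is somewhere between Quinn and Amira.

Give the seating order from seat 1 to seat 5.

Quinn, Goran, Ewan, Beata, Amira

From clue 1: Ewan is in {2,3,4}.
From clues 1–3: Ewan is in {2,3}.
From clues 1–5: Quinn → seat 1, Goran → seat 2, Ewan → seat 3, Beata → seat 4, Amira → seat 5.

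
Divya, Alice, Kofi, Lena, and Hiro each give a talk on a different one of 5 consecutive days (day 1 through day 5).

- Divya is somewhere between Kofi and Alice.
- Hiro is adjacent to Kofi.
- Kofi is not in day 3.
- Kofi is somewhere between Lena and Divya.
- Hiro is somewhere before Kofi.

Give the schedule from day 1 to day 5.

Alice, Divya, Hiro, Kofi, Lena

From clue 1: Divya is in {2,3,4}.
From clues 1–4: Hiro → day 3.
From clues 1–5: Alice → day 1, Divya → day 2, Kofi → day 4, Lena → day 5.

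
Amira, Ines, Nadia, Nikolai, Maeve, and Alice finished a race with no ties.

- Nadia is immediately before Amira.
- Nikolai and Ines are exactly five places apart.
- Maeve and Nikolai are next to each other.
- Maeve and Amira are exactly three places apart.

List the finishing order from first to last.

Nikolai, Maeve, Alice, Nadia, Amira, Ines

From clue 1: Amira is in {2,3,4,5,6}.
From clues 1–2: Ines is in {1,6}.
From clues 1–4: Nikolai → place 1, Maeve → place 2, Alice → place 3, Nadia → place 4, Amira → place 5, Ines → place 6.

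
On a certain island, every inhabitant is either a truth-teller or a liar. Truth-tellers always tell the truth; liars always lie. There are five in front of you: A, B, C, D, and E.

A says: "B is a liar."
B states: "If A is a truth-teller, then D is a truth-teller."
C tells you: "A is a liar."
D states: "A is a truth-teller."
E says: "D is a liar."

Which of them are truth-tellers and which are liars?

Consider A. Suppose A is a truth-teller.
Then no assignment of the remaining roles makes every statement match its speaker's type — contradiction.
So A is a liar.
With that fixed, B's statement is true, so B is a truth-teller.
With that fixed, C's statement is true, so C is a truth-teller.
With that fixed, D's statement is false, so D is a liar.
With that fixed, E's statement is true, so E is a truth-teller.

A: liar, B: truth-teller, C: truth-teller, D: liar, E: truth-teller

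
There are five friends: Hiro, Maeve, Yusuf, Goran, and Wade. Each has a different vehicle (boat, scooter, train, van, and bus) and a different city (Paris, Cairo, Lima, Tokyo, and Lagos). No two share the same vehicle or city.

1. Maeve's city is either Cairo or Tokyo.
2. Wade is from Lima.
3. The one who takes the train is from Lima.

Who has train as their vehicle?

Wade

With clues 1–3, Goran, Hiro, Maeve, and Yusuf are impossible for the one with vehicle train.
That leaves Wade.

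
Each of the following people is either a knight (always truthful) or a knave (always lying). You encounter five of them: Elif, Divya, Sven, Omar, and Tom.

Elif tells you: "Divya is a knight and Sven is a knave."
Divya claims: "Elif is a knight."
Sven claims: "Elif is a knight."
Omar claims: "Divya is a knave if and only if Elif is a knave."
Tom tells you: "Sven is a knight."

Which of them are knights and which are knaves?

Elif: knave, Divya: knave, Sven: knave, Omar: knight, Tom: knave

Consider Elif. Suppose Elif is a knight.
Then no assignment of the remaining roles makes every statement match its speaker's type — contradiction.
So Elif is a knave.
With that fixed, Divya's statement is false, so Divya is a knave.
With that fixed, Sven's statement is false, so Sven is a knave.
With that fixed, Omar's statement is true, so Omar is a knight.
With that fixed, Tom's statement is false, so Tom is a knave.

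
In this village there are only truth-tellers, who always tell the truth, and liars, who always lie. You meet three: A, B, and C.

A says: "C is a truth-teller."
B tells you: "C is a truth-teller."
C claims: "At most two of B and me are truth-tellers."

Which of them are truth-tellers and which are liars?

Regardless of anyone's role, C's statement is true, so C is a truth-teller.
With that fixed, A's statement is true, so A is a truth-teller.
With that fixed, B's statement is true, so B is a truth-teller.

A: truth-teller, B: truth-teller, C: truth-teller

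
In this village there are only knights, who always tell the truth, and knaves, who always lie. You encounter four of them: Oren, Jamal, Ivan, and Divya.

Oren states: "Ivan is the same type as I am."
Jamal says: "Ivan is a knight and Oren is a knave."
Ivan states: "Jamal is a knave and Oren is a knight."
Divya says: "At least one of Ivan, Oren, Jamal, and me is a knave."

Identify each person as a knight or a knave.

Consider Oren. Suppose Oren is a knave.
Then no assignment of the remaining roles makes every statement match its speaker's type — contradiction.
So Oren is a knight.
With that fixed, Jamal's statement is false, so Jamal is a knave.
With that fixed, Ivan's statement is true, so Ivan is a knight.
With that fixed, Divya's statement is true, so Divya is a knight.

Oren: knight, Jamal: knave, Ivan: knight, Divya: knight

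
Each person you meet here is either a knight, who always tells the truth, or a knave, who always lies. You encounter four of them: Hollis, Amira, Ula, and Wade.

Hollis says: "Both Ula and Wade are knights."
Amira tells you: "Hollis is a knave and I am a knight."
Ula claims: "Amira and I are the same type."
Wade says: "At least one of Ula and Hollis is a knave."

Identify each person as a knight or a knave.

Hollis: knave, Amira: knight, Ula: knave, Wade: knight

Consider Hollis. Suppose Hollis is a knight.
Then no assignment of the remaining roles makes every statement match its speaker's type — contradiction.
So Hollis is a knave.
With that fixed, Wade's statement is true, so Wade is a knight.
Consider Amira. Suppose Amira is a knave.
Then whichever role Ula has, Ula's statement has the wrong truth value — contradiction.
So Amira is a knight.
Consider Ula. Suppose Ula is a knight.
Then Hollis's statement comes out true, contradicting Hollis being a knave.
So Ula is a knave.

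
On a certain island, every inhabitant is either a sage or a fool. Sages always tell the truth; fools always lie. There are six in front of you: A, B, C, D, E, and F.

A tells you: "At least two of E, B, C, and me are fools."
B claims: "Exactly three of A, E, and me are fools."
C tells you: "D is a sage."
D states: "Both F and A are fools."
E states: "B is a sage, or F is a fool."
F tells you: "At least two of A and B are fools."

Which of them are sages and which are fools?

Consider A. Suppose A is a fool.
Then no assignment of the remaining roles makes every statement match its speaker's type — contradiction.
So A is a sage.
With that fixed, B's statement is false, so B is a fool.
With that fixed, D's statement is false, so D is a fool.
With that fixed, F's statement is false, so F is a fool.
With that fixed, C's statement is false, so C is a fool.
With that fixed, E's statement is true, so E is a sage.

A: sage, B: fool, C: fool, D: fool, E: sage, F: fool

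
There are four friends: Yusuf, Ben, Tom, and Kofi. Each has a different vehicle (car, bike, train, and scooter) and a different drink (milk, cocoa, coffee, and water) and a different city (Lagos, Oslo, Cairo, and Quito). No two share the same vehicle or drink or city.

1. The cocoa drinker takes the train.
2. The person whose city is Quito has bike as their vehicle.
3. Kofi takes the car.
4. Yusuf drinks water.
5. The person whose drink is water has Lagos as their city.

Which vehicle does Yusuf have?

scooter

With clues 1–3, car is impossible for Yusuf's vehicle.
With clues 1–4, train is impossible for Yusuf's vehicle.
With clues 1–5, bike is impossible for Yusuf's vehicle.
That leaves scooter.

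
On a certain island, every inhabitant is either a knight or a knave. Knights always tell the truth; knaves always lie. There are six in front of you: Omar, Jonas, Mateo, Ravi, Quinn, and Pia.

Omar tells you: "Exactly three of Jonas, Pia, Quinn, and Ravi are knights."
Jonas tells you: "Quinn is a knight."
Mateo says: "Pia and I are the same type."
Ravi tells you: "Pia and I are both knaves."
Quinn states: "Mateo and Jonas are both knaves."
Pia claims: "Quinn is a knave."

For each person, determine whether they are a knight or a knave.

Consider Omar. Suppose Omar is a knight.
Then no assignment of the remaining roles makes every statement match its speaker's type — contradiction.
So Omar is a knave.
Consider Jonas. Suppose Jonas is a knight.
Then no assignment of the remaining roles makes every statement match its speaker's type — contradiction.
So Jonas is a knave.
Consider Mateo. Suppose Mateo is a knave.
Then no assignment of the remaining roles makes every statement match its speaker's type — contradiction.
So Mateo is a knight.
With that fixed, Quinn's statement is false, so Quinn is a knave.
With that fixed, Pia's statement is true, so Pia is a knight.
With that fixed, Ravi's statement is false, so Ravi is a knave.

Omar: knave, Jonas: knave, Mateo: knight, Ravi: knave, Quinn: knave, Pia: knight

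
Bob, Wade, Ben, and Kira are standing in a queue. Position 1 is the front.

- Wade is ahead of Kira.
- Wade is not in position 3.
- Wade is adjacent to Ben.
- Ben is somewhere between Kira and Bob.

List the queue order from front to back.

Bob, Wade, Ben, Kira

From clue 1: Wade is in {1,2,3}.
From clues 1–2: Wade is in {1,2}.
From clues 1–4: Bob → position 1, Wade → position 2, Ben → position 3, Kira → position 4.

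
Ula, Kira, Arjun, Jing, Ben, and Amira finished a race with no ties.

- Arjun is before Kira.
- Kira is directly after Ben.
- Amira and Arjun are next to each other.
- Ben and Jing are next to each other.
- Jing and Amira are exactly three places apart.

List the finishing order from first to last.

Amira, Arjun, Ula, Jing, Ben, Kira

From clue 1: Kira is in {2,3,4,5,6}.
From clues 1–2: Kira is in {3,4,5,6}.
From clues 1–3: Kira is in {4,5,6}.
From clues 1–4: Kira is in {5,6}.
From clues 1–5: Amira → place 1, Arjun → place 2, Ula → place 3, Jing → place 4, Ben → place 5, Kira → place 6.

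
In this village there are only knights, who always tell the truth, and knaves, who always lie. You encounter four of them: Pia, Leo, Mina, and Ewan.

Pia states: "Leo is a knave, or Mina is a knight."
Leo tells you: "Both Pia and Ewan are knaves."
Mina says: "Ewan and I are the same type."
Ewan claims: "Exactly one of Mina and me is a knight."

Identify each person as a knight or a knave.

Consider Pia. Suppose Pia is a knave.
Then no assignment of the remaining roles makes every statement match its speaker's type — contradiction.
So Pia is a knight.
With that fixed, Leo's statement is false, so Leo is a knave.
Consider Mina. Suppose Mina is a knight.
Then whichever role Ewan has, Ewan's statement has the wrong truth value — contradiction.
So Mina is a knave.
Consider Ewan. Suppose Ewan is a knave.
Then Mina's statement comes out true, contradicting Mina being a knave.
So Ewan is a knight.

Pia: knight, Leo: knave, Mina: knave, Ewan: knight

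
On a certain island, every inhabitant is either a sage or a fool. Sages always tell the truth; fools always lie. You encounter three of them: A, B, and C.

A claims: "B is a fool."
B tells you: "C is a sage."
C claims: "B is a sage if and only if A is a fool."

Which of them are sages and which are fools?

A: fool, B: sage, C: sage

Consider A. Suppose A is a sage.
Then no assignment of the remaining roles makes every statement match its speaker's type — contradiction.
So A is a fool.
Consider B. Suppose B is a fool.
Then A's statement comes out true, contradicting A being a fool.
So B is a sage.
With that fixed, C's statement is true, so C is a sage.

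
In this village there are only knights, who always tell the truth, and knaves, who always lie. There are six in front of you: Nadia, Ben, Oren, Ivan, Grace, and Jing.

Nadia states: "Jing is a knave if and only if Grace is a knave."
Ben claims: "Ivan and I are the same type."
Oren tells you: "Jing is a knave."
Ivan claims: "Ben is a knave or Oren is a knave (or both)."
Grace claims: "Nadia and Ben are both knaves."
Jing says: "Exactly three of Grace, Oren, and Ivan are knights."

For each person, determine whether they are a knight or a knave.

Nadia: knight, Ben: knave, Oren: knight, Ivan: knight, Grace: knave, Jing: knave

Consider Nadia. Suppose Nadia is a knave.
Then no assignment of the remaining roles makes every statement match its speaker's type — contradiction.
So Nadia is a knight.
With that fixed, Grace's statement is false, so Grace is a knave.
With that fixed, Jing's statement is false, so Jing is a knave.
With that fixed, Oren's statement is true, so Oren is a knight.
Consider Ben. Suppose Ben is a knight.
Then no assignment of the remaining roles makes every statement match its speaker's type — contradiction.
So Ben is a knave.
With that fixed, Ivan's statement is true, so Ivan is a knight.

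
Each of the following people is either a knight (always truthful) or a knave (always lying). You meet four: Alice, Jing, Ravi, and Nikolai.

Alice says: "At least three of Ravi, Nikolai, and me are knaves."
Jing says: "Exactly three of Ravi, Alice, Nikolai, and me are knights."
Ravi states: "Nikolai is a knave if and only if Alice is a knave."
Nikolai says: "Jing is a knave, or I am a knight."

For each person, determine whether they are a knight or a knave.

Alice: knave, Jing: knave, Ravi: knave, Nikolai: knight

Consider Alice. Suppose Alice is a knight.
Then Alice's own statement would have to be true, but it can't be — contradiction.
So Alice is a knave.
Consider Jing. Suppose Jing is a knight.
Then no assignment of the remaining roles makes every statement match its speaker's type — contradiction.
So Jing is a knave.
With that fixed, Nikolai's statement is true, so Nikolai is a knight.
With that fixed, Ravi's statement is false, so Ravi is a knave.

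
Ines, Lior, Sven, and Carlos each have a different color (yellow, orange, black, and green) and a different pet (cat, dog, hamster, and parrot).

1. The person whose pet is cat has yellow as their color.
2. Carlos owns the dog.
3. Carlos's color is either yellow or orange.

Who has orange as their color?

Carlos

With clues 1–3, Ines, Lior, and Sven are impossible for the one with color orange.
That leaves Carlos.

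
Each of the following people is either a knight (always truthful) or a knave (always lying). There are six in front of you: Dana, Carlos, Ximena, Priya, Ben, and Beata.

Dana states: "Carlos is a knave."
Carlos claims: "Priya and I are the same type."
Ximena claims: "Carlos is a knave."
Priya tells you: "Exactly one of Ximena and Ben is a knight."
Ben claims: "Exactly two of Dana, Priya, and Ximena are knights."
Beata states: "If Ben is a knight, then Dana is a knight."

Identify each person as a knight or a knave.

Consider Dana. Suppose Dana is a knave.
Then no assignment of the remaining roles makes every statement match its speaker's type — contradiction.
So Dana is a knight.
With that fixed, Beata's statement is true, so Beata is a knight.
Consider Carlos. Suppose Carlos is a knight.
Then Dana's statement comes out false, contradicting Dana being a knight.
So Carlos is a knave.
With that fixed, Ximena's statement is true, so Ximena is a knight.
Consider Priya. Suppose Priya is a knave.
Then Carlos's statement comes out true, contradicting Carlos being a knave.
So Priya is a knight.
With that fixed, Ben's statement is false, so Ben is a knave.

Dana: knight, Carlos: knave, Ximena: knight, Priya: knight, Ben: knave, Beata: knight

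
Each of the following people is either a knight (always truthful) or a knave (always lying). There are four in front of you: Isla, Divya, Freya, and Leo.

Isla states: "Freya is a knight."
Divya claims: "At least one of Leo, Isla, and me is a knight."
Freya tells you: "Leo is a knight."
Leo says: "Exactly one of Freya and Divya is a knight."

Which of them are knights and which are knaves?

Isla: knave, Divya: knave, Freya: knave, Leo: knave

Consider Isla. Suppose Isla is a knight.
Then no assignment of the remaining roles makes every statement match its speaker's type — contradiction.
So Isla is a knave.
Consider Divya. Suppose Divya is a knight.
Then no assignment of the remaining roles makes every statement match its speaker's type — contradiction.
So Divya is a knave.
Consider Freya. Suppose Freya is a knight.
Then Isla's statement comes out true, contradicting Isla being a knave.
So Freya is a knave.
With that fixed, Leo's statement is false, so Leo is a knave.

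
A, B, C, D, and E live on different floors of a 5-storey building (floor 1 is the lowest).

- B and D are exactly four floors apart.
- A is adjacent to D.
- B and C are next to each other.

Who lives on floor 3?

With clue 1, B and D are ruled out for floor 3.
With clues 1–2, A is ruled out for floor 3.
With clues 1–3, C is ruled out for floor 3.
So floor 3 is E.

E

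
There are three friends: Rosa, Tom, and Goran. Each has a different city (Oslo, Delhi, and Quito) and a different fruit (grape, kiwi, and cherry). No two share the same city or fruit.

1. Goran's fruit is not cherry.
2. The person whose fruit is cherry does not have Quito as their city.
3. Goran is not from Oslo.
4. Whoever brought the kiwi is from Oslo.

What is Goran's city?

Quito

With clues 1–3, Oslo is impossible for Goran's city.
With clues 1–4, Delhi is impossible for Goran's city.
That leaves Quito.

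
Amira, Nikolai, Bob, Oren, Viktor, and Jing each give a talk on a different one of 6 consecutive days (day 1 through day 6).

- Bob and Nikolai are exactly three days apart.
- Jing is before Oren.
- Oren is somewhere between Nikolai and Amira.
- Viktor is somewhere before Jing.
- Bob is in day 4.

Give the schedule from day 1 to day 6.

From clues 1–2: Oren is in {2,3,4,5,6}.
From clues 1–3: Oren is in {3,4,5}.
From clues 1–4: Oren is in {4,5}.
From clues 1–5: Nikolai → day 1, Viktor → day 2, Jing → day 3, Bob → day 4, Oren → day 5, Amira → day 6.

Nikolai, Viktor, Jing, Bob, Oren, Amira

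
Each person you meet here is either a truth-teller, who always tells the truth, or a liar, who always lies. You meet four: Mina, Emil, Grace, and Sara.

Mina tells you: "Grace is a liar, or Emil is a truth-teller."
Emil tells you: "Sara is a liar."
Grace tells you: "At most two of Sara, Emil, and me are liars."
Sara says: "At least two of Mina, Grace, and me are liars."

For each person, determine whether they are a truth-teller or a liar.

Consider Mina. Suppose Mina is a liar.
Then no assignment of the remaining roles makes every statement match its speaker's type — contradiction.
So Mina is a truth-teller.
Consider Emil. Suppose Emil is a liar.
Then no assignment of the remaining roles makes every statement match its speaker's type — contradiction.
So Emil is a truth-teller.
With that fixed, Grace's statement is true, so Grace is a truth-teller.
With that fixed, Sara's statement is false, so Sara is a liar.

Mina: truth-teller, Emil: truth-teller, Grace: truth-teller, Sara: liar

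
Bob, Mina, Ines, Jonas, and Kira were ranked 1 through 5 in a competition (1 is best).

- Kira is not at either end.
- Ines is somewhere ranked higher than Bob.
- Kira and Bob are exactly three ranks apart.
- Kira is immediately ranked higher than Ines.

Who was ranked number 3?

With clues 1–3, Bob and Kira are ruled out for rank 3.
With clues 1–4, Jonas and Mina are ruled out for rank 3.
So rank 3 is Ines.

Ines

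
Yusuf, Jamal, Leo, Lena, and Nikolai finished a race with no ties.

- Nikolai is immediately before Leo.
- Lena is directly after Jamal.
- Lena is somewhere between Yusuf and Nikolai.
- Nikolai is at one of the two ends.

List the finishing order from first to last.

Nikolai, Leo, Jamal, Lena, Yusuf

From clue 1: Leo is in {2,3,4,5}.
From clues 1–2: Yusuf is in {1,3,5}.
From clues 1–3: Yusuf is in {1,5}.
From clues 1–4: Nikolai → place 1, Leo → place 2, Jamal → place 3, Lena → place 4, Yusuf → place 5.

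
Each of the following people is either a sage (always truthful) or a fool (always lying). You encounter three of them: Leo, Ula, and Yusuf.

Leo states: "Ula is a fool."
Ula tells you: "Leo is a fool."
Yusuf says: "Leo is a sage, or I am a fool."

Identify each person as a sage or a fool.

Consider Leo. Suppose Leo is a fool.
Then whichever role Yusuf has, Yusuf's statement has the wrong truth value — contradiction.
So Leo is a sage.
With that fixed, Ula's statement is false, so Ula is a fool.
With that fixed, Yusuf's statement is true, so Yusuf is a sage.

Leo: sage, Ula: fool, Yusuf: sage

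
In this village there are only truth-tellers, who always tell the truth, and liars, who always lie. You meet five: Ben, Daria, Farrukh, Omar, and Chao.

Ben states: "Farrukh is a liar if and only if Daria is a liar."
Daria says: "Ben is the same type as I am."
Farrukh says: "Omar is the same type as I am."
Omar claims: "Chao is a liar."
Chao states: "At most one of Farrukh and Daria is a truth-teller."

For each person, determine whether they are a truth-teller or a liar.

Ben: truth-teller, Daria: truth-teller, Farrukh: truth-teller, Omar: truth-teller, Chao: liar

Consider Ben. Suppose Ben is a liar.
Then whichever role Daria has, Daria's statement has the wrong truth value — contradiction.
So Ben is a truth-teller.
Consider Daria. Suppose Daria is a liar.
Then no assignment of the remaining roles makes every statement match its speaker's type — contradiction.
So Daria is a truth-teller.
Consider Farrukh. Suppose Farrukh is a liar.
Then Ben's statement comes out false, contradicting Ben being a truth-teller.
So Farrukh is a truth-teller.
With that fixed, Chao's statement is false, so Chao is a liar.
With that fixed, Omar's statement is true, so Omar is a truth-teller.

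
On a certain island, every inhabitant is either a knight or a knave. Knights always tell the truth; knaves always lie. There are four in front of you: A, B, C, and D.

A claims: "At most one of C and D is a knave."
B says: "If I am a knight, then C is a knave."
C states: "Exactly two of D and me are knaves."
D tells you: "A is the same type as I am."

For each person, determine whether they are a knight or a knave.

Consider A. Suppose A is a knave.
Then whichever role D has, D's statement has the wrong truth value — contradiction.
So A is a knight.
Consider B. Suppose B is a knave.
Then B's own statement would have to be false, but it can't be — contradiction.
So B is a knight.
Consider C. Suppose C is a knight.
Then B's statement comes out false, contradicting B being a knight.
So C is a knave.
Consider D. Suppose D is a knave.
Then A's statement comes out false, contradicting A being a knight.
So D is a knight.

A: knight, B: knight, C: knave, D: knight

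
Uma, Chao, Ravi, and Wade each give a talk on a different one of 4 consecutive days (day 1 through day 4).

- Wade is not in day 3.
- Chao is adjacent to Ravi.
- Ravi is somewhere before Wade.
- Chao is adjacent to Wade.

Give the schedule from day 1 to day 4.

From clue 1: Wade is in {1,2,4}.
From clues 1–3: Wade → day 4.
From clues 1–4: Uma → day 1, Ravi → day 2, Chao → day 3.

Uma, Ravi, Chao, Wade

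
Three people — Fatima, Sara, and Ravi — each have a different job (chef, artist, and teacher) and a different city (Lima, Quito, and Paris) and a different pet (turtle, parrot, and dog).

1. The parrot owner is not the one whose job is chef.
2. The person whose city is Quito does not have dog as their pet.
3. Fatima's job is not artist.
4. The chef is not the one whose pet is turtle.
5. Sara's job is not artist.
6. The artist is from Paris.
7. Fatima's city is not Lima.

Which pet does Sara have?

With clues 1–7, parrot and turtle are impossible for Sara's pet.
That leaves dog.

dog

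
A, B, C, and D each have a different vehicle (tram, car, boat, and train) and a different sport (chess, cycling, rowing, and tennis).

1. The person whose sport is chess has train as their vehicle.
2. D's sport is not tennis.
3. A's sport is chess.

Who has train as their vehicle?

With clues 1–3, B, C, and D are impossible for the one with vehicle train.
That leaves A.

A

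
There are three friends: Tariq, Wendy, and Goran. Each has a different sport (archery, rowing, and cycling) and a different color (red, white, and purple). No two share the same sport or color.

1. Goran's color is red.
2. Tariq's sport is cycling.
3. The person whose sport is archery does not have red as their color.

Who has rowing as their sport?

With clues 1–2, Tariq is impossible for the one with sport rowing.
With clues 1–3, Wendy is impossible for the one with sport rowing.
That leaves Goran.

Goran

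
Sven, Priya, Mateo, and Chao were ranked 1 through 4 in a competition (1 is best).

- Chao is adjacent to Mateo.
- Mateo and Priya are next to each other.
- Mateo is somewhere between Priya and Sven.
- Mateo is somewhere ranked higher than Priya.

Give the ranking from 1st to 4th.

From clues 1–2: Sven is in {1,4}.
From clues 1–4: Sven → rank 1, Chao → rank 2, Mateo → rank 3, Priya → rank 4.

Sven, Chao, Mateo, Priya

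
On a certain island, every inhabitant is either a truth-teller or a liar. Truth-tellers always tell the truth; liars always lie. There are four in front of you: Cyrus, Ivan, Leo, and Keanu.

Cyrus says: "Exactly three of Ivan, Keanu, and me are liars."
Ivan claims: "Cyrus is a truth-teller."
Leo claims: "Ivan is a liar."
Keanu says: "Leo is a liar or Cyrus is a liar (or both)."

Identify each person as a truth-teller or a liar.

Cyrus: liar, Ivan: liar, Leo: truth-teller, Keanu: truth-teller

Consider Cyrus. Suppose Cyrus is a truth-teller.
Then Cyrus's own statement would have to be true, but it can't be — contradiction.
So Cyrus is a liar.
With that fixed, Ivan's statement is false, so Ivan is a liar.
With that fixed, Leo's statement is true, so Leo is a truth-teller.
With that fixed, Keanu's statement is true, so Keanu is a truth-teller.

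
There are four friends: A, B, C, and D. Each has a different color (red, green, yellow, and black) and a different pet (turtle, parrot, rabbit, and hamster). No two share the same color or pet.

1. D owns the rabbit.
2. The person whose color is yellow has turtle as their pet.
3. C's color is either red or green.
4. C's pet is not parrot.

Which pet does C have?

Clue 1 rules out rabbit for C's pet.
With clues 1–3, turtle is impossible for C's pet.
With clues 1–4, parrot is impossible for C's pet.
That leaves hamster.

hamster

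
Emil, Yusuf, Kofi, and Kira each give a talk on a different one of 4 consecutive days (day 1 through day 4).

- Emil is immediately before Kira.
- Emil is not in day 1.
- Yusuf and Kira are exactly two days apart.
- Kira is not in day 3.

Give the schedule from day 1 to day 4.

Kofi, Yusuf, Emil, Kira

From clue 1: Emil is in {1,2,3}.
From clues 1–2: Emil is in {2,3}.
From clues 1–4: Kofi → day 1, Yusuf → day 2, Emil → day 3, Kira → day 4.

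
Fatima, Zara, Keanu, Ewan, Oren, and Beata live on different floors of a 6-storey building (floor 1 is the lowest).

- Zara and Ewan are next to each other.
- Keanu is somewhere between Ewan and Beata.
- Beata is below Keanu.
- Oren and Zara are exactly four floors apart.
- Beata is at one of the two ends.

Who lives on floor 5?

Ewan

With clues 1–3, Beata and Keanu are ruled out for floor 5.
With clues 1–4, Fatima and Oren are ruled out for floor 5.
With clues 1–5, Zara is ruled out for floor 5.
So floor 5 is Ewan.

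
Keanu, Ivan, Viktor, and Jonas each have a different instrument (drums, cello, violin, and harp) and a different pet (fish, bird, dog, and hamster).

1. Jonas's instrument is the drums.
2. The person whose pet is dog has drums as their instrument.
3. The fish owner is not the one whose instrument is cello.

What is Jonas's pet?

dog

With clues 1–2, bird, fish, and hamster are impossible for Jonas's pet.
That leaves dog.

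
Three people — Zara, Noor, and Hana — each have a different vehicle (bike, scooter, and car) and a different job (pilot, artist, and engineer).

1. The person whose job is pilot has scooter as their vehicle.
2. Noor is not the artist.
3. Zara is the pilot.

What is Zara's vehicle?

With clues 1–3, bike and car are impossible for Zara's vehicle.
That leaves scooter.

scooter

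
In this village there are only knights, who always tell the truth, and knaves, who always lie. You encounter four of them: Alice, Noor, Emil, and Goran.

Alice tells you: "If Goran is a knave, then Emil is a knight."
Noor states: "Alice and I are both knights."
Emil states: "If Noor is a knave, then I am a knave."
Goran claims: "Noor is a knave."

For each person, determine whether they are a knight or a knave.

Alice: knight, Noor: knight, Emil: knight, Goran: knave

Consider Alice. Suppose Alice is a knave.
Then no assignment of the remaining roles makes every statement match its speaker's type — contradiction.
So Alice is a knight.
Consider Noor. Suppose Noor is a knave.
Then whichever role Emil has, Emil's statement has the wrong truth value — contradiction.
So Noor is a knight.
With that fixed, Emil's statement is true, so Emil is a knight.
With that fixed, Goran's statement is false, so Goran is a knave.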